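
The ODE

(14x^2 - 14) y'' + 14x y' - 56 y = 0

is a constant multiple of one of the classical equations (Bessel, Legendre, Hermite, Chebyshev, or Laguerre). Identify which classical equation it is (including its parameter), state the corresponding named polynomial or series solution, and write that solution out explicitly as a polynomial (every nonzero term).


All three coefficients share the factor -14; dividing through by -14 gives  (1 - x^2) y'' - x y' + 4 y = 0.
This matches the Chebyshev equation (1 - x^2) y'' - x y' + n^2 y = 0 (note the -x y' term, not -2x y') with n^2 = 4, so n = 2; the polynomial solution is T_2(x).
With y = sum_k a_k x^k, matching x^k gives (k+2)(k+1) a_{k+2} = (k^2 - n^2) a_k = (k - 2)(k + 2) a_k. The right side vanishes at k = 2, so the series with the parity of 2 terminates at degree 2.
Standard normalization: leading coefficient of T_n is 2^(n-1), so a_2 = 2^1 = 2. Work downward with a_k = (k+1)(k+2) a_{k+2} / ((k - 2)(k + 2)):
  a_0 = (1)(2)(2) / ((0 - 2)(0 + 2)) = 4/(-4) = -1
Hence T_2(x) = 2 x^2 - 1.

T_2(x); series = 2 x^2 - 1


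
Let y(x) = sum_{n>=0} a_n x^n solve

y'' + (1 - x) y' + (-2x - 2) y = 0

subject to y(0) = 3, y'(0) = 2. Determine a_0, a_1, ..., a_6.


Ansatz: y(x) = sum_{n>=0} a_n x^n, so y'(x) = sum_{n>=1} n a_n x^(n-1) and y''(x) = sum_{n>=2} n(n-1) a_n x^(n-2).
Substitute into P(x) y'' + Q(x) y' + R(x) y = 0 with P(x) = 1, Q(x) = 1 - x, R(x) = -2x - 2, and match powers of x.
Initial conditions: a_0 = 3, a_1 = 2.
Setting the coefficient of each power of x to zero and solving order by order (substituting the coefficients already found):
  x^0: 2 a_2 + a_1 - 2 a_0 = 0  ->  2 a_2 = -a_1 + 2 a_0 = 4  ->  a_2 = 2
  x^1: 6 a_3 + 2 a_2 - 3 a_1 - 2 a_0 = 0  ->  6 a_3 = -2 a_2 + 3 a_1 + 2 a_0 = 8  ->  a_3 = 4/3
  x^2: 12 a_4 + 3 a_3 - 4 a_2 - 2 a_1 = 0  ->  12 a_4 = -3 a_3 + 4 a_2 + 2 a_1 = 8  ->  a_4 = 2/3
  x^3: 20 a_5 + 4 a_4 - 5 a_3 - 2 a_2 = 0  ->  20 a_5 = -4 a_4 + 5 a_3 + 2 a_2 = 8  ->  a_5 = 2/5
  x^4: 30 a_6 + 5 a_5 - 6 a_4 - 2 a_3 = 0  ->  30 a_6 = -5 a_5 + 6 a_4 + 2 a_3 = 14/3  ->  a_6 = 7/45
Truncated series: y(x) = 3 + 2 x + 2 x^2 + (4/3) x^3 + (2/3) x^4 + (2/5) x^5 + (7/45) x^6 + O(x^7).

a_0 = 3; a_1 = 2; a_2 = 2; a_3 = 4/3; a_4 = 2/3; a_5 = 2/5; a_6 = 7/45


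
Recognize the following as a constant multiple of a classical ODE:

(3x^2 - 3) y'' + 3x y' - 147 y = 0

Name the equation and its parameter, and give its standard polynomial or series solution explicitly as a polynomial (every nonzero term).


All three coefficients share the factor -3; dividing through by -3 gives  (1 - x^2) y'' - x y' + 49 y = 0.
This matches the Chebyshev equation (1 - x^2) y'' - x y' + n^2 y = 0 (note the -x y' term, not -2x y') with n^2 = 49, so n = 7; the polynomial solution is T_7(x).
With y = sum_k a_k x^k, matching x^k gives (k+2)(k+1) a_{k+2} = (k^2 - n^2) a_k = (k - 7)(k + 7) a_k. The right side vanishes at k = 7, so the series with the parity of 7 terminates at degree 7.
Standard normalization: leading coefficient of T_n is 2^(n-1), so a_7 = 2^6 = 64. Work downward with a_k = (k+1)(k+2) a_{k+2} / ((k - 7)(k + 7)):
  a_5 = (6)(7)(64) / ((5 - 7)(5 + 7)) = 2688/(-24) = -112
  a_3 = (4)(5)(-112) / ((3 - 7)(3 + 7)) = -2240/(-40) = 56
  a_1 = (2)(3)(56) / ((1 - 7)(1 + 7)) = 336/(-48) = -7
Hence T_7(x) = 64 x^7 - 112 x^5 + 56 x^3 - 7 x.

T_7(x); series = 64 x^7 - 112 x^5 + 56 x^3 - 7 x


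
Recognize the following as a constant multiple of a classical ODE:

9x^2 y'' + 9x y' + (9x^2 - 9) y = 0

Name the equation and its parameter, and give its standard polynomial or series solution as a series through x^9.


All three coefficients share the factor 9; dividing through by 9 gives  x^2 y'' + x y' + (x^2 - 1) y = 0.
This matches the Bessel equation x^2 y'' + x y' + (x^2 - nu^2) y = 0 with nu^2 = 1, so nu = 1; the solution bounded at x = 0 is J_1(x).
Frobenius at x = 0: indicial roots ±nu; for r = nu the recurrence k(k + 2nu) c_k = -c_{k-2} gives the standard series J_nu(x) = sum_{k>=0} (-1)^k / (k! (k+nu)!) (x/2)^(2k+nu). Evaluate the first 5 terms:
  k = 0: (-1)^0 / (0! * 1! * 2^1) x^1 = 1/(1*1*2) x^1 = (1/2) x^1
  k = 1: (-1)^1 / (1! * 2! * 2^3) x^3 = -1/(1*2*8) x^3 = (-1/16) x^3
  k = 2: (-1)^2 / (2! * 3! * 2^5) x^5 = 1/(2*6*32) x^5 = (1/384) x^5
  k = 3: (-1)^3 / (3! * 4! * 2^7) x^7 = -1/(6*24*128) x^7 = (-1/18432) x^7
  k = 4: (-1)^4 / (4! * 5! * 2^9) x^9 = 1/(24*120*512) x^9 = (1/1474560) x^9
Hence J_1(x) = x^9/1474560 - x^7/18432 + x^5/384 - x^3/16 + x/2 + ....

J_1(x); series = x^9/1474560 - x^7/18432 + x^5/384 - x^3/16 + x/2


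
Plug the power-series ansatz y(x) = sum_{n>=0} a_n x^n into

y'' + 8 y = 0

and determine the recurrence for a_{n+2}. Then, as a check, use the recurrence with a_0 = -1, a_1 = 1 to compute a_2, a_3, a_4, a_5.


Substitute y = sum_n a_n x^n into y'' + (const) y = 0.
y''(x) = sum_{n>=0} (n+2)(n+1) a_{n+2} x^n.
The ODE becomes sum_n [(n+2)(n+1) a_{n+2} + 8 a_n] x^n = 0.
Setting each coefficient to zero gives the recurrence:
  (n+2)(n+1) a_{n+2} + 8 a_n = 0,
  a_{n+2} = -8 / ((n+1)(n+2)) a_n.

Check with a_0 = -1, a_1 = 1 (apply the recurrence for n = 0, 1, 2, 3): a_0 = -1, a_1 = 1, a_2 = 4, a_3 = -4/3, a_4 = -8/3, a_5 = 8/15.

a_{n+2} = -8/((n+1)(n+2)) * a_n; check: a_0 = -1, a_1 = 1, a_2 = 4, a_3 = -4/3, a_4 = -8/3, a_5 = 8/15


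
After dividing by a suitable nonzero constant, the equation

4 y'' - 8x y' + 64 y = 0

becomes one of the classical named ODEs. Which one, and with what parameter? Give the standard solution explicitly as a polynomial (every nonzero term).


All three coefficients share the factor 4; dividing through by 4 gives  y'' - 2x y' + 16 y = 0.
This matches the Hermite equation y'' - 2x y' + 2n y = 0 with 2n = 16, so n = 8; the polynomial solution is H_8(x).
With y = sum_k a_k x^k, matching x^k gives (k+2)(k+1) a_{k+2} = 2(k - n) a_k = 2(k - 8) a_k. The right side vanishes at k = 8, so the series with the parity of 8 terminates at degree 8.
Standard normalization: leading coefficient of H_n is 2^n, so a_8 = 2^8 = 256. Work downward with a_k = (k+1)(k+2) a_{k+2} / (2(k - n)):
  a_6 = (7)(8)(256) / (2(6 - 8)) = 14336/(-4) = -3584
  a_4 = (5)(6)(-3584) / (2(4 - 8)) = -107520/(-8) = 13440
  a_2 = (3)(4)(13440) / (2(2 - 8)) = 161280/(-12) = -13440
  a_0 = (1)(2)(-13440) / (2(0 - 8)) = -26880/(-16) = 1680
Hence H_8(x) = 256 x^8 - 3584 x^6 + 13440 x^4 - 13440 x^2 + 1680.

H_8(x); series = 256 x^8 - 3584 x^6 + 13440 x^4 - 13440 x^2 + 1680


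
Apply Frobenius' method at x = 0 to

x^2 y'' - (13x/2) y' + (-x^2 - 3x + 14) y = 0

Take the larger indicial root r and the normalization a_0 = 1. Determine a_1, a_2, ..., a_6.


Write in Frobenius form y'' + (p(x)/x) y' + (q(x)/x^2) y = 0:
  p(x) = -13/2,  q(x) = -x^2 - 3x + 14.
Indicial equation: r(r-1) + (-13/2) r + (14) = 0 -> roots r_1 = 4, r_2 = 7/2.
Take r = r_1 = 4. Let y(x) = x^r sum_{n>=0} a_n x^n with a_0 = 1.
Substitute y = x^r sum a_n x^n and match x^{r+n}. The recurrence is
  D(n) a_n - 3 a_{n-1} - 1 a_{n-2} = 0,  where D(n) = (r+n)(r+n-1) + (-13/2)(r+n) + (14).
  a_n = [3 a_{n-1} + 1 a_{n-2}] / D(n).
Since the indicial polynomial factors as (r - r_1)(r - r_2), D(n) = (r_1 + n - r_1)(r_1 + n - r_2) = n(n + 1/2).
Evaluating step by step (a_0 = 1):
  n = 1: D(1) = 1(1 + 1/2) = 3/2; numerator = 3(1) = 3; a_1 = (3)/(3/2) = 2
  n = 2: D(2) = 2(2 + 1/2) = 5; numerator = 3(2) + 1(1) = 7; a_2 = (7)/(5) = 7/5
  n = 3: D(3) = 3(3 + 1/2) = 21/2; numerator = 3(7/5) + 1(2) = 31/5; a_3 = (31/5)/(21/2) = 62/105
  n = 4: D(4) = 4(4 + 1/2) = 18; numerator = 3(62/105) + 1(7/5) = 111/35; a_4 = (111/35)/(18) = 37/210
  n = 5: D(5) = 5(5 + 1/2) = 55/2; numerator = 3(37/210) + 1(62/105) = 47/42; a_5 = (47/42)/(55/2) = 47/1155
  n = 6: D(6) = 6(6 + 1/2) = 39; numerator = 3(47/1155) + 1(37/210) = 689/2310; a_6 = (689/2310)/(39) = 53/6930

r = 4; a_0 = 1; a_1 = 2; a_2 = 7/5; a_3 = 62/105; a_4 = 37/210; a_5 = 47/1155; a_6 = 53/6930


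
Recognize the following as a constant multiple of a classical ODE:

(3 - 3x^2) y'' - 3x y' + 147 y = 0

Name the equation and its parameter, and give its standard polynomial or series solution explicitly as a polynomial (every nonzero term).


All three coefficients share the factor 3; dividing through by 3 gives  (1 - x^2) y'' - x y' + 49 y = 0.
This matches the Chebyshev equation (1 - x^2) y'' - x y' + n^2 y = 0 (note the -x y' term, not -2x y') with n^2 = 49, so n = 7; the polynomial solution is T_7(x).
With y = sum_k a_k x^k, matching x^k gives (k+2)(k+1) a_{k+2} = (k^2 - n^2) a_k = (k - 7)(k + 7) a_k. The right side vanishes at k = 7, so the series with the parity of 7 terminates at degree 7.
Standard normalization: leading coefficient of T_n is 2^(n-1), so a_7 = 2^6 = 64. Work downward with a_k = (k+1)(k+2) a_{k+2} / ((k - 7)(k + 7)):
  a_5 = (6)(7)(64) / ((5 - 7)(5 + 7)) = 2688/(-24) = -112
  a_3 = (4)(5)(-112) / ((3 - 7)(3 + 7)) = -2240/(-40) = 56
  a_1 = (2)(3)(56) / ((1 - 7)(1 + 7)) = 336/(-48) = -7
Hence T_7(x) = 64 x^7 - 112 x^5 + 56 x^3 - 7 x.

T_7(x); series = 64 x^7 - 112 x^5 + 56 x^3 - 7 x


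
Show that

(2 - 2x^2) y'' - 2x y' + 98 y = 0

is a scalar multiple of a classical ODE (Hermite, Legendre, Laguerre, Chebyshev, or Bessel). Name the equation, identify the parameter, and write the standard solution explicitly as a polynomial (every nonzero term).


All three coefficients share the factor 2; dividing through by 2 gives  (1 - x^2) y'' - x y' + 49 y = 0.
This matches the Chebyshev equation (1 - x^2) y'' - x y' + n^2 y = 0 (note the -x y' term, not -2x y') with n^2 = 49, so n = 7; the polynomial solution is T_7(x).
With y = sum_k a_k x^k, matching x^k gives (k+2)(k+1) a_{k+2} = (k^2 - n^2) a_k = (k - 7)(k + 7) a_k. The right side vanishes at k = 7, so the series with the parity of 7 terminates at degree 7.
Standard normalization: leading coefficient of T_n is 2^(n-1), so a_7 = 2^6 = 64. Work downward with a_k = (k+1)(k+2) a_{k+2} / ((k - 7)(k + 7)):
  a_5 = (6)(7)(64) / ((5 - 7)(5 + 7)) = 2688/(-24) = -112
  a_3 = (4)(5)(-112) / ((3 - 7)(3 + 7)) = -2240/(-40) = 56
  a_1 = (2)(3)(56) / ((1 - 7)(1 + 7)) = 336/(-48) = -7
Hence T_7(x) = 64 x^7 - 112 x^5 + 56 x^3 - 7 x.

T_7(x); series = 64 x^7 - 112 x^5 + 56 x^3 - 7 x


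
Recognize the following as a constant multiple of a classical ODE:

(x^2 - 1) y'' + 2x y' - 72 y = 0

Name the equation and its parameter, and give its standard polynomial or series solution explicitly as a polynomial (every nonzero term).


All three coefficients share the factor -1; dividing through by -1 gives  (1 - x^2) y'' - 2x y' + 72 y = 0.
This matches the Legendre equation (1 - x^2) y'' - 2x y' + n(n+1) y = 0 (note the -2x y' term) with n(n+1) = 72, so n = 8; the polynomial solution is P_8(x).
With y = sum_k a_k x^k, matching x^k gives (k+2)(k+1) a_{k+2} = [k(k+1) - n(n+1)] a_k = (k - 8)(k + 9) a_k. The right side vanishes at k = 8, so the series with the parity of 8 terminates at degree 8.
Standard normalization (P_n(1) = 1): leading coefficient (2n)!/(2^n (n!)^2) = 20922789888000/(256*1625702400) = 6435/128, so a_8 = 6435/128. Work downward with a_k = (k+1)(k+2) a_{k+2} / ((k - 8)(k + 9)):
  a_6 = (7)(8)(6435/128) / ((6 - 8)(6 + 9)) = (45045/16)/(-30) = -3003/32
  a_4 = (5)(6)(-3003/32) / ((4 - 8)(4 + 9)) = (-45045/16)/(-52) = 3465/64
  a_2 = (3)(4)(3465/64) / ((2 - 8)(2 + 9)) = (10395/16)/(-66) = -315/32
  a_0 = (1)(2)(-315/32) / ((0 - 8)(0 + 9)) = (-315/16)/(-72) = 35/128
Hence P_8(x) = 6435 x^8/128 - 3003 x^6/32 + 3465 x^4/64 - 315 x^2/32 + 35/128.

P_8(x); series = 6435 x^8/128 - 3003 x^6/32 + 3465 x^4/64 - 315 x^2/32 + 35/128


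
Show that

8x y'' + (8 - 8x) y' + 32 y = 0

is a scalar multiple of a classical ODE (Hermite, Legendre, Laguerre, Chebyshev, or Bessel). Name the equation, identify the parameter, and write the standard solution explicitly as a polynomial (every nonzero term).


All three coefficients share the factor 8; dividing through by 8 gives  x y'' + (1 - x) y' + 4 y = 0.
This matches the Laguerre equation x y'' + (1 - x) y' + n y = 0 with n = 4; the polynomial solution is L_4(x).
With y = sum_k a_k x^k, matching x^k gives (k+1)k a_{k+1} + (k+1) a_{k+1} - k a_k + n a_k = 0, i.e. (k+1)^2 a_{k+1} = (k - n) a_k = (k - 4) a_k. The right side vanishes at k = 4, so the series terminates at degree 4.
Standard normalization L_n(0) = 1 gives a_0 = 1. Work upward with a_{k+1} = (k - 4) a_k / (k+1)^2:
  a_1 = (0 - 4)(1) / 1^2 = -4/1 = -4
  a_2 = (1 - 4)(-4) / 2^2 = 12/4 = 3
  a_3 = (2 - 4)(3) / 3^2 = -6/9 = -2/3
  a_4 = (3 - 4)(-2/3) / 4^2 = (2/3)/16 = 1/24
Hence L_4(x) = x^4/24 - 2 x^3/3 + 3 x^2 - 4 x + 1.

L_4(x); series = x^4/24 - 2 x^3/3 + 3 x^2 - 4 x + 1


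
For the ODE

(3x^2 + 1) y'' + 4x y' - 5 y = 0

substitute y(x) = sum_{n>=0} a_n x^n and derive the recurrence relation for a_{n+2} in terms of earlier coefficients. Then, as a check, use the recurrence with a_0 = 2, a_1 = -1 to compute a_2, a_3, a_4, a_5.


Substitute y = sum_n a_n x^n.
(1 + 3 x^2) y'' contributes (n+2)(n+1) a_{n+2} + 3 n(n-1) a_n at x^n.
4 x y'(x) contributes 4 n a_n at x^n.
-5 y(x) contributes -5 a_n at x^n.
Matching x^n: (n+2)(n+1) a_{n+2} + (3 n(n-1) + 4 n - 5) a_n = 0.
Thus a_{n+2} = (-3 n(n-1) - 4 n + 5) / ((n+1)(n+2)) * a_n.

Check with a_0 = 2, a_1 = -1 (apply the recurrence for n = 0, 1, 2, 3): a_0 = 2, a_1 = -1, a_2 = 5, a_3 = -1/6, a_4 = -15/4, a_5 = 5/24.

a_(n+2) = (-3 n(n-1) - 4 n + 5) / ((n+1)(n+2)) * a_n; check: a_0 = 2, a_1 = -1, a_2 = 5, a_3 = -1/6, a_4 = -15/4, a_5 = 5/24


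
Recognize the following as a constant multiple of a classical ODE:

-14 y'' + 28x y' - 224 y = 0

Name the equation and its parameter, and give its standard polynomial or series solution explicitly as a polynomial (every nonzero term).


All three coefficients share the factor -14; dividing through by -14 gives  y'' - 2x y' + 16 y = 0.
This matches the Hermite equation y'' - 2x y' + 2n y = 0 with 2n = 16, so n = 8; the polynomial solution is H_8(x).
With y = sum_k a_k x^k, matching x^k gives (k+2)(k+1) a_{k+2} = 2(k - n) a_k = 2(k - 8) a_k. The right side vanishes at k = 8, so the series with the parity of 8 terminates at degree 8.
Standard normalization: leading coefficient of H_n is 2^n, so a_8 = 2^8 = 256. Work downward with a_k = (k+1)(k+2) a_{k+2} / (2(k - n)):
  a_6 = (7)(8)(256) / (2(6 - 8)) = 14336/(-4) = -3584
  a_4 = (5)(6)(-3584) / (2(4 - 8)) = -107520/(-8) = 13440
  a_2 = (3)(4)(13440) / (2(2 - 8)) = 161280/(-12) = -13440
  a_0 = (1)(2)(-13440) / (2(0 - 8)) = -26880/(-16) = 1680
Hence H_8(x) = 256 x^8 - 3584 x^6 + 13440 x^4 - 13440 x^2 + 1680.

H_8(x); series = 256 x^8 - 3584 x^6 + 13440 x^4 - 13440 x^2 + 1680


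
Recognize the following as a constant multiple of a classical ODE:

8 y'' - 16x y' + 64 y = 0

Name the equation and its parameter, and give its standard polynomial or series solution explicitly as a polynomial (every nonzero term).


All three coefficients share the factor 8; dividing through by 8 gives  y'' - 2x y' + 8 y = 0.
This matches the Hermite equation y'' - 2x y' + 2n y = 0 with 2n = 8, so n = 4; the polynomial solution is H_4(x).
With y = sum_k a_k x^k, matching x^k gives (k+2)(k+1) a_{k+2} = 2(k - n) a_k = 2(k - 4) a_k. The right side vanishes at k = 4, so the series with the parity of 4 terminates at degree 4.
Standard normalization: leading coefficient of H_n is 2^n, so a_4 = 2^4 = 16. Work downward with a_k = (k+1)(k+2) a_{k+2} / (2(k - n)):
  a_2 = (3)(4)(16) / (2(2 - 4)) = 192/(-4) = -48
  a_0 = (1)(2)(-48) / (2(0 - 4)) = -96/(-8) = 12
Hence H_4(x) = 16 x^4 - 48 x^2 + 12.

H_4(x); series = 16 x^4 - 48 x^2 + 12


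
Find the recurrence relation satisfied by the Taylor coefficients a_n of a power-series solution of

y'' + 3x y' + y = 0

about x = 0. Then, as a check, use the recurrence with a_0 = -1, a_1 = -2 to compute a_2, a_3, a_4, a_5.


Substitute y = sum_n a_n x^n.
y''(x) has coefficient (n+2)(n+1) a_{n+2} at x^n;
3 x y'(x) has coefficient 3 n a_n at x^n (shift);
y(x) has coefficient 1 a_n at x^n.
Matching x^n: (n+2)(n+1) a_{n+2} + (3n + 1) a_n = 0.
Thus a_{n+2} = (-3n - 1) / ((n+1)(n+2)) * a_n.

Check with a_0 = -1, a_1 = -2 (apply the recurrence for n = 0, 1, 2, 3): a_0 = -1, a_1 = -2, a_2 = 1/2, a_3 = 4/3, a_4 = -7/24, a_5 = -2/3.

a_(n+2) = (-3n - 1) / ((n+1)(n+2)) * a_n; check: a_0 = -1, a_1 = -2, a_2 = 1/2, a_3 = 4/3, a_4 = -7/24, a_5 = -2/3


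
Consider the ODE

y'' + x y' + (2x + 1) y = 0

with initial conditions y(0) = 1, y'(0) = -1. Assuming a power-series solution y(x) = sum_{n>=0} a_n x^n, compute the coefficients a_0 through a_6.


Ansatz: y(x) = sum_{n>=0} a_n x^n, so y'(x) = sum_{n>=1} n a_n x^(n-1) and y''(x) = sum_{n>=2} n(n-1) a_n x^(n-2).
Substitute into P(x) y'' + Q(x) y' + R(x) y = 0 with P(x) = 1, Q(x) = x, R(x) = 2x + 1, and match powers of x.
Initial conditions: a_0 = 1, a_1 = -1.
Setting the coefficient of each power of x to zero and solving order by order (substituting the coefficients already found):
  x^0: 2 a_2 + a_0 = 0  ->  2 a_2 = -a_0 = -1  ->  a_2 = -1/2
  x^1: 6 a_3 + 2 a_1 + 2 a_0 = 0  ->  6 a_3 = -2 a_1 - 2 a_0 = 0  ->  a_3 = 0
  x^2: 12 a_4 + 3 a_2 + 2 a_1 = 0  ->  12 a_4 = -3 a_2 - 2 a_1 = 7/2  ->  a_4 = 7/24
  x^3: 20 a_5 + 4 a_3 + 2 a_2 = 0  ->  20 a_5 = -4 a_3 - 2 a_2 = 1  ->  a_5 = 1/20
  x^4: 30 a_6 + 5 a_4 + 2 a_3 = 0  ->  30 a_6 = -5 a_4 - 2 a_3 = -35/24  ->  a_6 = -7/144
Truncated series: y(x) = 1 - x - (1/2) x^2 + (7/24) x^4 + (1/20) x^5 - (7/144) x^6 + O(x^7).

a_0 = 1; a_1 = -1; a_2 = -1/2; a_3 = 0; a_4 = 7/24; a_5 = 1/20; a_6 = -7/144


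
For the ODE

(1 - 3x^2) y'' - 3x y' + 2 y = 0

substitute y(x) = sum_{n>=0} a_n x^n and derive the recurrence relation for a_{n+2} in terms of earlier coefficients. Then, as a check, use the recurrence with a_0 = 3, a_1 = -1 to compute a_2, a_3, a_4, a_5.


Substitute y = sum_n a_n x^n.
(1 - 3 x^2) y'' contributes (n+2)(n+1) a_{n+2} - 3 n(n-1) a_n at x^n.
-3 x y'(x) contributes -3 n a_n at x^n.
2 y(x) contributes 2 a_n at x^n.
Matching x^n: (n+2)(n+1) a_{n+2} + (-3 n(n-1) - 3 n + 2) a_n = 0.
Thus a_{n+2} = (3 n(n-1) + 3 n - 2) / ((n+1)(n+2)) * a_n.

Check with a_0 = 3, a_1 = -1 (apply the recurrence for n = 0, 1, 2, 3): a_0 = 3, a_1 = -1, a_2 = -3, a_3 = -1/6, a_4 = -5/2, a_5 = -5/24.

a_(n+2) = (3 n(n-1) + 3 n - 2) / ((n+1)(n+2)) * a_n; check: a_0 = 3, a_1 = -1, a_2 = -3, a_3 = -1/6, a_4 = -5/2, a_5 = -5/24


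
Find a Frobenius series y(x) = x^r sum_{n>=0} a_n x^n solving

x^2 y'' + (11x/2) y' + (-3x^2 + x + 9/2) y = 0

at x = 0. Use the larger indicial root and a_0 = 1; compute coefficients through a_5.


Write in Frobenius form y'' + (p(x)/x) y' + (q(x)/x^2) y = 0:
  p(x) = 11/2,  q(x) = -3x^2 + x + 9/2.
Indicial equation: r(r-1) + (11/2) r + (9/2) = 0 -> roots r_1 = -3/2, r_2 = -3.
Take r = r_1 = -3/2. Let y(x) = x^r sum_{n>=0} a_n x^n with a_0 = 1.
Substitute y = x^r sum a_n x^n and match x^{r+n}. The recurrence is
  D(n) a_n + 1 a_{n-1} - 3 a_{n-2} = 0,  where D(n) = (r+n)(r+n-1) + (11/2)(r+n) + (9/2).
  a_n = [-1 a_{n-1} + 3 a_{n-2}] / D(n).
Since the indicial polynomial factors as (r - r_1)(r - r_2), D(n) = (r_1 + n - r_1)(r_1 + n - r_2) = n(n + 3/2).
Evaluating step by step (a_0 = 1):
  n = 1: D(1) = 1(1 + 3/2) = 5/2; numerator = -1(1) = -1; a_1 = (-1)/(5/2) = -2/5
  n = 2: D(2) = 2(2 + 3/2) = 7; numerator = -1(-2/5) + 3(1) = 17/5; a_2 = (17/5)/(7) = 17/35
  n = 3: D(3) = 3(3 + 3/2) = 27/2; numerator = -1(17/35) + 3(-2/5) = -59/35; a_3 = (-59/35)/(27/2) = -118/945
  n = 4: D(4) = 4(4 + 3/2) = 22; numerator = -1(-118/945) + 3(17/35) = 299/189; a_4 = (299/189)/(22) = 299/4158
  n = 5: D(5) = 5(5 + 3/2) = 65/2; numerator = -1(299/4158) + 3(-118/945) = -9283/20790; a_5 = (-9283/20790)/(65/2) = -9283/675675

r = -3/2; a_0 = 1; a_1 = -2/5; a_2 = 17/35; a_3 = -118/945; a_4 = 299/4158; a_5 = -9283/675675


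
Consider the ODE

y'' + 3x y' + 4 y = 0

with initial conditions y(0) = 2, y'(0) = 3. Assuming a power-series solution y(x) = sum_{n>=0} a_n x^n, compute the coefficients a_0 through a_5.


Ansatz: y(x) = sum_{n>=0} a_n x^n, so y'(x) = sum_{n>=1} n a_n x^(n-1) and y''(x) = sum_{n>=2} n(n-1) a_n x^(n-2).
Substitute into P(x) y'' + Q(x) y' + R(x) y = 0 with P(x) = 1, Q(x) = 3x, R(x) = 4, and match powers of x.
Initial conditions: a_0 = 2, a_1 = 3.
Setting the coefficient of each power of x to zero and solving order by order (substituting the coefficients already found):
  x^0: 2 a_2 + 4 a_0 = 0  ->  2 a_2 = -4 a_0 = -8  ->  a_2 = -4
  x^1: 6 a_3 + 7 a_1 = 0  ->  6 a_3 = -7 a_1 = -21  ->  a_3 = -7/2
  x^2: 12 a_4 + 10 a_2 = 0  ->  12 a_4 = -10 a_2 = 40  ->  a_4 = 10/3
  x^3: 20 a_5 + 13 a_3 = 0  ->  20 a_5 = -13 a_3 = 91/2  ->  a_5 = 91/40
Truncated series: y(x) = 2 + 3 x - 4 x^2 - (7/2) x^3 + (10/3) x^4 + (91/40) x^5 + O(x^6).

a_0 = 2; a_1 = 3; a_2 = -4; a_3 = -7/2; a_4 = 10/3; a_5 = 91/40


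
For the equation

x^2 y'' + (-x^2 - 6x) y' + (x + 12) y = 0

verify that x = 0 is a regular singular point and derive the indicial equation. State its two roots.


Divide by x^2 to reach normal form y'' + P_1(x) y' + P_2(x) y = 0 with P_1(x) = -1 - 6/x and P_2(x) = 1/x + 12/x^2.
x = 0 is a singular point because the y'-coefficient -1 - 6/x has a pole at x = 0 and the y-coefficient 1/x + 12/x^2 has a pole at x = 0.
It is a regular singular point because x P_1(x) = p(x) = -x - 6 and x^2 P_2(x) = q(x) = x + 12 are polynomials, hence analytic at x = 0.
p(0) = -6,  q(0) = 12.
Indicial equation: r(r-1) + p(0) r + q(0) = 0, i.e. r^2 + (p(0) - 1) r + q(0) = 0, i.e. r^2 - 7 r + 12 = 0.
Discriminant: (-7)^2 - 4(12) = 1, so r = (7 ± 1)/2.
Solving: r_1 = 4, r_2 = 3.

indicial: r^2 - 7 r + 12 = 0; roots r_1 = 4, r_2 = 3


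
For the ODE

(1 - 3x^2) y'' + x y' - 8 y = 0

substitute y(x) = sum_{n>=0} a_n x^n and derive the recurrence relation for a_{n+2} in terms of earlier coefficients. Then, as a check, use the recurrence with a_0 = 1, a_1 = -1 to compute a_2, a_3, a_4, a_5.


Substitute y = sum_n a_n x^n.
(1 - 3 x^2) y'' contributes (n+2)(n+1) a_{n+2} - 3 n(n-1) a_n at x^n.
x y'(x) contributes n a_n at x^n.
-8 y(x) contributes -8 a_n at x^n.
Matching x^n: (n+2)(n+1) a_{n+2} + (-3 n(n-1) + n - 8) a_n = 0.
Thus a_{n+2} = (3 n(n-1) - n + 8) / ((n+1)(n+2)) * a_n.

Check with a_0 = 1, a_1 = -1 (apply the recurrence for n = 0, 1, 2, 3): a_0 = 1, a_1 = -1, a_2 = 4, a_3 = -7/6, a_4 = 4, a_5 = -161/120.

a_(n+2) = (3 n(n-1) - n + 8) / ((n+1)(n+2)) * a_n; check: a_0 = 1, a_1 = -1, a_2 = 4, a_3 = -7/6, a_4 = 4, a_5 = -161/120


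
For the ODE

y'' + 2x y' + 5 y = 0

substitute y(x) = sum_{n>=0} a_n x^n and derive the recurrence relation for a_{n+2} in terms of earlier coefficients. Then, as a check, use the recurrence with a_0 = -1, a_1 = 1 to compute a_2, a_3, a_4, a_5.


Substitute y = sum_n a_n x^n.
y''(x) has coefficient (n+2)(n+1) a_{n+2} at x^n;
2 x y'(x) has coefficient 2 n a_n at x^n (shift);
5 y(x) has coefficient 5 a_n at x^n.
Matching x^n: (n+2)(n+1) a_{n+2} + (2n + 5) a_n = 0.
Thus a_{n+2} = (-2n - 5) / ((n+1)(n+2)) * a_n.

Check with a_0 = -1, a_1 = 1 (apply the recurrence for n = 0, 1, 2, 3): a_0 = -1, a_1 = 1, a_2 = 5/2, a_3 = -7/6, a_4 = -15/8, a_5 = 77/120.

a_(n+2) = (-2n - 5) / ((n+1)(n+2)) * a_n; check: a_0 = -1, a_1 = 1, a_2 = 5/2, a_3 = -7/6, a_4 = -15/8, a_5 = 77/120


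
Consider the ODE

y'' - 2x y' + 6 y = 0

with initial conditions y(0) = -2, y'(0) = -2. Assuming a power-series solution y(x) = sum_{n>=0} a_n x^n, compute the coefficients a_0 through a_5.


Ansatz: y(x) = sum_{n>=0} a_n x^n, so y'(x) = sum_{n>=1} n a_n x^(n-1) and y''(x) = sum_{n>=2} n(n-1) a_n x^(n-2).
Substitute into P(x) y'' + Q(x) y' + R(x) y = 0 with P(x) = 1, Q(x) = -2x, R(x) = 6, and match powers of x.
Initial conditions: a_0 = -2, a_1 = -2.
Setting the coefficient of each power of x to zero and solving order by order (substituting the coefficients already found):
  x^0: 2 a_2 + 6 a_0 = 0  ->  2 a_2 = -6 a_0 = 12  ->  a_2 = 6
  x^1: 6 a_3 + 4 a_1 = 0  ->  6 a_3 = -4 a_1 = 8  ->  a_3 = 4/3
  x^2: 12 a_4 + 2 a_2 = 0  ->  12 a_4 = -2 a_2 = -12  ->  a_4 = -1
  x^3: 20 a_5 = 0  ->  a_5 = 0
Truncated series: y(x) = -2 - 2 x + 6 x^2 + (4/3) x^3 - x^4 + O(x^6).

a_0 = -2; a_1 = -2; a_2 = 6; a_3 = 4/3; a_4 = -1; a_5 = 0


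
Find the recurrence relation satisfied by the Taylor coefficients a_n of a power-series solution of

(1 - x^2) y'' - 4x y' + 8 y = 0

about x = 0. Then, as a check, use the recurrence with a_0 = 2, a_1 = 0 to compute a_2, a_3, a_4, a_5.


Substitute y = sum_n a_n x^n.
(1 - 1 x^2) y'' contributes (n+2)(n+1) a_{n+2} - n(n-1) a_n at x^n.
-4 x y'(x) contributes -4 n a_n at x^n.
8 y(x) contributes 8 a_n at x^n.
Matching x^n: (n+2)(n+1) a_{n+2} + (-n(n-1) - 4 n + 8) a_n = 0.
Thus a_{n+2} = (n(n-1) + 4 n - 8) / ((n+1)(n+2)) * a_n.

Check with a_0 = 2, a_1 = 0 (apply the recurrence for n = 0, 1, 2, 3): a_0 = 2, a_1 = 0, a_2 = -8, a_3 = 0, a_4 = -4/3, a_5 = 0.

a_(n+2) = (n(n-1) + 4 n - 8) / ((n+1)(n+2)) * a_n; check: a_0 = 2, a_1 = 0, a_2 = -8, a_3 = 0, a_4 = -4/3, a_5 = 0


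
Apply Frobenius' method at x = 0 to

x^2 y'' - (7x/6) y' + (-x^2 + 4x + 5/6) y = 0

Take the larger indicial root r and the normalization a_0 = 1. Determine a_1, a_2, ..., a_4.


Write in Frobenius form y'' + (p(x)/x) y' + (q(x)/x^2) y = 0:
  p(x) = -7/6,  q(x) = -x^2 + 4x + 5/6.
Indicial equation: r(r-1) + (-7/6) r + (5/6) = 0 -> roots r_1 = 5/3, r_2 = 1/2.
Take r = r_1 = 5/3. Let y(x) = x^r sum_{n>=0} a_n x^n with a_0 = 1.
Substitute y = x^r sum a_n x^n and match x^{r+n}. The recurrence is
  D(n) a_n + 4 a_{n-1} - 1 a_{n-2} = 0,  where D(n) = (r+n)(r+n-1) + (-7/6)(r+n) + (5/6).
  a_n = [-4 a_{n-1} + 1 a_{n-2}] / D(n).
Since the indicial polynomial factors as (r - r_1)(r - r_2), D(n) = (r_1 + n - r_1)(r_1 + n - r_2) = n(n + 7/6).
Evaluating step by step (a_0 = 1):
  n = 1: D(1) = 1(1 + 7/6) = 13/6; numerator = -4(1) = -4; a_1 = (-4)/(13/6) = -24/13
  n = 2: D(2) = 2(2 + 7/6) = 19/3; numerator = -4(-24/13) + 1(1) = 109/13; a_2 = (109/13)/(19/3) = 327/247
  n = 3: D(3) = 3(3 + 7/6) = 25/2; numerator = -4(327/247) + 1(-24/13) = -1764/247; a_3 = (-1764/247)/(25/2) = -3528/6175
  n = 4: D(4) = 4(4 + 7/6) = 62/3; numerator = -4(-3528/6175) + 1(327/247) = 1173/325; a_4 = (1173/325)/(62/3) = 3519/20150

r = 5/3; a_0 = 1; a_1 = -24/13; a_2 = 327/247; a_3 = -3528/6175; a_4 = 3519/20150


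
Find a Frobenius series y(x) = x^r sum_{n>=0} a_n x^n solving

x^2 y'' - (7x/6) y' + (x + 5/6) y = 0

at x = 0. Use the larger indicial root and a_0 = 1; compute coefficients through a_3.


Write in Frobenius form y'' + (p(x)/x) y' + (q(x)/x^2) y = 0:
  p(x) = -7/6,  q(x) = x + 5/6.
Indicial equation: r(r-1) + (-7/6) r + (5/6) = 0 -> roots r_1 = 5/3, r_2 = 1/2.
Take r = r_1 = 5/3. Let y(x) = x^r sum_{n>=0} a_n x^n with a_0 = 1.
Substitute y = x^r sum a_n x^n and match x^{r+n}. The recurrence is
  D(n) a_n + 1 a_{n-1} = 0,  where D(n) = (r+n)(r+n-1) + (-7/6)(r+n) + (5/6).
  a_n = -1 / D(n) * a_{n-1}.
Since the indicial polynomial factors as (r - r_1)(r - r_2), D(n) = (r_1 + n - r_1)(r_1 + n - r_2) = n(n + 7/6).
Evaluating step by step (a_0 = 1):
  n = 1: D(1) = 1(1 + 7/6) = 13/6; numerator = -1(1) = -1; a_1 = (-1)/(13/6) = -6/13
  n = 2: D(2) = 2(2 + 7/6) = 19/3; numerator = -1(-6/13) = 6/13; a_2 = (6/13)/(19/3) = 18/247
  n = 3: D(3) = 3(3 + 7/6) = 25/2; numerator = -1(18/247) = -18/247; a_3 = (-18/247)/(25/2) = -36/6175

r = 5/3; a_0 = 1; a_1 = -6/13; a_2 = 18/247; a_3 = -36/6175


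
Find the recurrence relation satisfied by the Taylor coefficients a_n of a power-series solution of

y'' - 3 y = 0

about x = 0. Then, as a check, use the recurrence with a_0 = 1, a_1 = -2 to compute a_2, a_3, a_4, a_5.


Substitute y = sum_n a_n x^n into y'' + (const) y = 0.
y''(x) = sum_{n>=0} (n+2)(n+1) a_{n+2} x^n.
The ODE becomes sum_n [(n+2)(n+1) a_{n+2} - 3 a_n] x^n = 0.
Setting each coefficient to zero gives the recurrence:
  (n+2)(n+1) a_{n+2} - 3 a_n = 0,
  a_{n+2} = 3 / ((n+1)(n+2)) a_n.

Check with a_0 = 1, a_1 = -2 (apply the recurrence for n = 0, 1, 2, 3): a_0 = 1, a_1 = -2, a_2 = 3/2, a_3 = -1, a_4 = 3/8, a_5 = -3/20.

a_{n+2} = 3/((n+1)(n+2)) * a_n; check: a_0 = 1, a_1 = -2, a_2 = 3/2, a_3 = -1, a_4 = 3/8, a_5 = -3/20


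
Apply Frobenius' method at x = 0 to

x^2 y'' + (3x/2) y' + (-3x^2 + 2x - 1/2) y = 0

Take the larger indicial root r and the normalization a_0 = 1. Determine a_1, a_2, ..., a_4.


Write in Frobenius form y'' + (p(x)/x) y' + (q(x)/x^2) y = 0:
  p(x) = 3/2,  q(x) = -3x^2 + 2x - 1/2.
Indicial equation: r(r-1) + (3/2) r + (-1/2) = 0 -> roots r_1 = 1/2, r_2 = -1.
Take r = r_1 = 1/2. Let y(x) = x^r sum_{n>=0} a_n x^n with a_0 = 1.
Substitute y = x^r sum a_n x^n and match x^{r+n}. The recurrence is
  D(n) a_n + 2 a_{n-1} - 3 a_{n-2} = 0,  where D(n) = (r+n)(r+n-1) + (3/2)(r+n) + (-1/2).
  a_n = [-2 a_{n-1} + 3 a_{n-2}] / D(n).
Since the indicial polynomial factors as (r - r_1)(r - r_2), D(n) = (r_1 + n - r_1)(r_1 + n - r_2) = n(n + 3/2).
Evaluating step by step (a_0 = 1):
  n = 1: D(1) = 1(1 + 3/2) = 5/2; numerator = -2(1) = -2; a_1 = (-2)/(5/2) = -4/5
  n = 2: D(2) = 2(2 + 3/2) = 7; numerator = -2(-4/5) + 3(1) = 23/5; a_2 = (23/5)/(7) = 23/35
  n = 3: D(3) = 3(3 + 3/2) = 27/2; numerator = -2(23/35) + 3(-4/5) = -26/7; a_3 = (-26/7)/(27/2) = -52/189
  n = 4: D(4) = 4(4 + 3/2) = 22; numerator = -2(-52/189) + 3(23/35) = 2383/945; a_4 = (2383/945)/(22) = 2383/20790

r = 1/2; a_0 = 1; a_1 = -4/5; a_2 = 23/35; a_3 = -52/189; a_4 = 2383/20790


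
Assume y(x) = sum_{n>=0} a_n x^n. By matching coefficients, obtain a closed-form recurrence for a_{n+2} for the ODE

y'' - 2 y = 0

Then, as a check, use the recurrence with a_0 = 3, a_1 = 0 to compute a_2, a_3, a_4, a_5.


Substitute y = sum_n a_n x^n into y'' + (const) y = 0.
y''(x) = sum_{n>=0} (n+2)(n+1) a_{n+2} x^n.
The ODE becomes sum_n [(n+2)(n+1) a_{n+2} - 2 a_n] x^n = 0.
Setting each coefficient to zero gives the recurrence:
  (n+2)(n+1) a_{n+2} - 2 a_n = 0,
  a_{n+2} = 2 / ((n+1)(n+2)) a_n.

Check with a_0 = 3, a_1 = 0 (apply the recurrence for n = 0, 1, 2, 3): a_0 = 3, a_1 = 0, a_2 = 3, a_3 = 0, a_4 = 1/2, a_5 = 0.

a_{n+2} = 2/((n+1)(n+2)) * a_n; check: a_0 = 3, a_1 = 0, a_2 = 3, a_3 = 0, a_4 = 1/2, a_5 = 0


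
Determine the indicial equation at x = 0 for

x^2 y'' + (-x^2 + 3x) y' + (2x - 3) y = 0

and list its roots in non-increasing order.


Divide by x^2 to reach normal form y'' + P_1(x) y' + P_2(x) y = 0 with P_1(x) = -1 + 3/x and P_2(x) = 2/x - 3/x^2.
x = 0 is a singular point because the y'-coefficient -1 + 3/x has a pole at x = 0 and the y-coefficient 2/x - 3/x^2 has a pole at x = 0.
It is a regular singular point because x P_1(x) = p(x) = 3 - x and x^2 P_2(x) = q(x) = 2x - 3 are polynomials, hence analytic at x = 0.
p(0) = 3,  q(0) = -3.
Indicial equation: r(r-1) + p(0) r + q(0) = 0, i.e. r^2 + (p(0) - 1) r + q(0) = 0, i.e. r^2 + 2 r - 3 = 0.
Discriminant: (2)^2 - 4(-3) = 16, so r = (-2 ± 4)/2.
Solving: r_1 = 1, r_2 = -3.

indicial: r^2 + 2 r - 3 = 0; roots r_1 = 1, r_2 = -3


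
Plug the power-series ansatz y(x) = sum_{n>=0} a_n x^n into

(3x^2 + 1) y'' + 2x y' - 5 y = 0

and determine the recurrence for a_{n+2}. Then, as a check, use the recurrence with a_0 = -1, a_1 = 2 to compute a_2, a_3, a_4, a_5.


Substitute y = sum_n a_n x^n.
(1 + 3 x^2) y'' contributes (n+2)(n+1) a_{n+2} + 3 n(n-1) a_n at x^n.
2 x y'(x) contributes 2 n a_n at x^n.
-5 y(x) contributes -5 a_n at x^n.
Matching x^n: (n+2)(n+1) a_{n+2} + (3 n(n-1) + 2 n - 5) a_n = 0.
Thus a_{n+2} = (-3 n(n-1) - 2 n + 5) / ((n+1)(n+2)) * a_n.

Check with a_0 = -1, a_1 = 2 (apply the recurrence for n = 0, 1, 2, 3): a_0 = -1, a_1 = 2, a_2 = -5/2, a_3 = 1, a_4 = 25/24, a_5 = -19/20.

a_(n+2) = (-3 n(n-1) - 2 n + 5) / ((n+1)(n+2)) * a_n; check: a_0 = -1, a_1 = 2, a_2 = -5/2, a_3 = 1, a_4 = 25/24, a_5 = -19/20


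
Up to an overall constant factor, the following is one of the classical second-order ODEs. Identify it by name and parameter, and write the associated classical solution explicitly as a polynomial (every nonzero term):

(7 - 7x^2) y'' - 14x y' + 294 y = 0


All three coefficients share the factor 7; dividing through by 7 gives  (1 - x^2) y'' - 2x y' + 42 y = 0.
This matches the Legendre equation (1 - x^2) y'' - 2x y' + n(n+1) y = 0 (note the -2x y' term) with n(n+1) = 42, so n = 6; the polynomial solution is P_6(x).
With y = sum_k a_k x^k, matching x^k gives (k+2)(k+1) a_{k+2} = [k(k+1) - n(n+1)] a_k = (k - 6)(k + 7) a_k. The right side vanishes at k = 6, so the series with the parity of 6 terminates at degree 6.
Standard normalization (P_n(1) = 1): leading coefficient (2n)!/(2^n (n!)^2) = 479001600/(64*518400) = 231/16, so a_6 = 231/16. Work downward with a_k = (k+1)(k+2) a_{k+2} / ((k - 6)(k + 7)):
  a_4 = (5)(6)(231/16) / ((4 - 6)(4 + 7)) = (3465/8)/(-22) = -315/16
  a_2 = (3)(4)(-315/16) / ((2 - 6)(2 + 7)) = (-945/4)/(-36) = 105/16
  a_0 = (1)(2)(105/16) / ((0 - 6)(0 + 7)) = (105/8)/(-42) = -5/16
Hence P_6(x) = 231 x^6/16 - 315 x^4/16 + 105 x^2/16 - 5/16.

P_6(x); series = 231 x^6/16 - 315 x^4/16 + 105 x^2/16 - 5/16


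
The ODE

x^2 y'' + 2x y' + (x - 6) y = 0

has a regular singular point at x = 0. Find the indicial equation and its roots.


Divide by x^2 to reach normal form y'' + P_1(x) y' + P_2(x) y = 0 with P_1(x) = 2/x and P_2(x) = 1/x - 6/x^2.
x = 0 is a singular point because the y'-coefficient 2/x has a pole at x = 0 and the y-coefficient 1/x - 6/x^2 has a pole at x = 0.
It is a regular singular point because x P_1(x) = p(x) = 2 and x^2 P_2(x) = q(x) = x - 6 are polynomials, hence analytic at x = 0.
p(0) = 2,  q(0) = -6.
Indicial equation: r(r-1) + p(0) r + q(0) = 0, i.e. r^2 + (p(0) - 1) r + q(0) = 0, i.e. r^2 + 1 r - 6 = 0.
Discriminant: (1)^2 - 4(-6) = 25, so r = (-1 ± 5)/2.
Solving: r_1 = 2, r_2 = -3.

indicial: r^2 + 1 r - 6 = 0; roots r_1 = 2, r_2 = -3


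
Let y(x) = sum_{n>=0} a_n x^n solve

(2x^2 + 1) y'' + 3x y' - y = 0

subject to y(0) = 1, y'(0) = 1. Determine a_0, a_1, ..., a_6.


Ansatz: y(x) = sum_{n>=0} a_n x^n, so y'(x) = sum_{n>=1} n a_n x^(n-1) and y''(x) = sum_{n>=2} n(n-1) a_n x^(n-2).
Substitute into P(x) y'' + Q(x) y' + R(x) y = 0 with P(x) = 2x^2 + 1, Q(x) = 3x, R(x) = -1, and match powers of x.
Initial conditions: a_0 = 1, a_1 = 1.
Setting the coefficient of each power of x to zero and solving order by order (substituting the coefficients already found):
  x^0: 2 a_2 - a_0 = 0  ->  2 a_2 = a_0 = 1  ->  a_2 = 1/2
  x^1: 6 a_3 + 2 a_1 = 0  ->  6 a_3 = -2 a_1 = -2  ->  a_3 = -1/3
  x^2: 12 a_4 + 9 a_2 = 0  ->  12 a_4 = -9 a_2 = -9/2  ->  a_4 = -3/8
  x^3: 20 a_5 + 20 a_3 = 0  ->  20 a_5 = -20 a_3 = 20/3  ->  a_5 = 1/3
  x^4: 30 a_6 + 35 a_4 = 0  ->  30 a_6 = -35 a_4 = 105/8  ->  a_6 = 7/16
Truncated series: y(x) = 1 + x + (1/2) x^2 - (1/3) x^3 - (3/8) x^4 + (1/3) x^5 + (7/16) x^6 + O(x^7).

a_0 = 1; a_1 = 1; a_2 = 1/2; a_3 = -1/3; a_4 = -3/8; a_5 = 1/3; a_6 = 7/16


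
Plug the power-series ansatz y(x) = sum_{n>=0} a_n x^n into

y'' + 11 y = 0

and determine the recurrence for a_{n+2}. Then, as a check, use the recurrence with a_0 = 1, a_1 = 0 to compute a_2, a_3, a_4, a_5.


Substitute y = sum_n a_n x^n into y'' + (const) y = 0.
y''(x) = sum_{n>=0} (n+2)(n+1) a_{n+2} x^n.
The ODE becomes sum_n [(n+2)(n+1) a_{n+2} + 11 a_n] x^n = 0.
Setting each coefficient to zero gives the recurrence:
  (n+2)(n+1) a_{n+2} + 11 a_n = 0,
  a_{n+2} = -11 / ((n+1)(n+2)) a_n.

Check with a_0 = 1, a_1 = 0 (apply the recurrence for n = 0, 1, 2, 3): a_0 = 1, a_1 = 0, a_2 = -11/2, a_3 = 0, a_4 = 121/24, a_5 = 0.

a_{n+2} = -11/((n+1)(n+2)) * a_n; check: a_0 = 1, a_1 = 0, a_2 = -11/2, a_3 = 0, a_4 = 121/24, a_5 = 0


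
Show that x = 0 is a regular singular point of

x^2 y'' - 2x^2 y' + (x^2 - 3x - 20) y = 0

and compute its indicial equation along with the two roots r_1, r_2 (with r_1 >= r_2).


Divide by x^2 to reach normal form y'' + P_1(x) y' + P_2(x) y = 0 with P_1(x) = -2 and P_2(x) = 1 - 3/x - 20/x^2.
x = 0 is a singular point because the y-coefficient 1 - 3/x - 20/x^2 has a pole at x = 0.
It is a regular singular point because x P_1(x) = p(x) = -2x and x^2 P_2(x) = q(x) = x^2 - 3x - 20 are polynomials, hence analytic at x = 0.
p(0) = 0,  q(0) = -20.
Indicial equation: r(r-1) + p(0) r + q(0) = 0, i.e. r^2 + (p(0) - 1) r + q(0) = 0, i.e. r^2 - 1 r - 20 = 0.
Discriminant: (-1)^2 - 4(-20) = 81, so r = (1 ± 9)/2.
Solving: r_1 = 5, r_2 = -4.

indicial: r^2 - 1 r - 20 = 0; roots r_1 = 5, r_2 = -4


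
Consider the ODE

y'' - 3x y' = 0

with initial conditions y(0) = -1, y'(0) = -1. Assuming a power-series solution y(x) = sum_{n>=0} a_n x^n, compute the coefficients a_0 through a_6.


Ansatz: y(x) = sum_{n>=0} a_n x^n, so y'(x) = sum_{n>=1} n a_n x^(n-1) and y''(x) = sum_{n>=2} n(n-1) a_n x^(n-2).
Substitute into P(x) y'' + Q(x) y' + R(x) y = 0 with P(x) = 1, Q(x) = -3x, R(x) = 0, and match powers of x.
Initial conditions: a_0 = -1, a_1 = -1.
Setting the coefficient of each power of x to zero and solving order by order (substituting the coefficients already found):
  x^0: 2 a_2 = 0  ->  a_2 = 0
  x^1: 6 a_3 - 3 a_1 = 0  ->  6 a_3 = 3 a_1 = -3  ->  a_3 = -1/2
  x^2: 12 a_4 - 6 a_2 = 0  ->  12 a_4 = 6 a_2 = 0  ->  a_4 = 0
  x^3: 20 a_5 - 9 a_3 = 0  ->  20 a_5 = 9 a_3 = -9/2  ->  a_5 = -9/40
  x^4: 30 a_6 - 12 a_4 = 0  ->  30 a_6 = 12 a_4 = 0  ->  a_6 = 0
Truncated series: y(x) = -1 - x - (1/2) x^3 - (9/40) x^5 + O(x^7).

a_0 = -1; a_1 = -1; a_2 = 0; a_3 = -1/2; a_4 = 0; a_5 = -9/40; a_6 = 0


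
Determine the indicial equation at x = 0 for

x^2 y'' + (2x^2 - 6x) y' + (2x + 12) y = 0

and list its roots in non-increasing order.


Divide by x^2 to reach normal form y'' + P_1(x) y' + P_2(x) y = 0 with P_1(x) = 2 - 6/x and P_2(x) = 2/x + 12/x^2.
x = 0 is a singular point because the y'-coefficient 2 - 6/x has a pole at x = 0 and the y-coefficient 2/x + 12/x^2 has a pole at x = 0.
It is a regular singular point because x P_1(x) = p(x) = 2x - 6 and x^2 P_2(x) = q(x) = 2x + 12 are polynomials, hence analytic at x = 0.
p(0) = -6,  q(0) = 12.
Indicial equation: r(r-1) + p(0) r + q(0) = 0, i.e. r^2 + (p(0) - 1) r + q(0) = 0, i.e. r^2 - 7 r + 12 = 0.
Discriminant: (-7)^2 - 4(12) = 1, so r = (7 ± 1)/2.
Solving: r_1 = 4, r_2 = 3.

indicial: r^2 - 7 r + 12 = 0; roots r_1 = 4, r_2 = 3


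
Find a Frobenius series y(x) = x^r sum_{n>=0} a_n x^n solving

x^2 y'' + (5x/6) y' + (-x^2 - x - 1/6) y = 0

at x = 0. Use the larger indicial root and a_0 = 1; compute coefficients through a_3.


Write in Frobenius form y'' + (p(x)/x) y' + (q(x)/x^2) y = 0:
  p(x) = 5/6,  q(x) = -x^2 - x - 1/6.
Indicial equation: r(r-1) + (5/6) r + (-1/6) = 0 -> roots r_1 = 1/2, r_2 = -1/3.
Take r = r_1 = 1/2. Let y(x) = x^r sum_{n>=0} a_n x^n with a_0 = 1.
Substitute y = x^r sum a_n x^n and match x^{r+n}. The recurrence is
  D(n) a_n - 1 a_{n-1} - 1 a_{n-2} = 0,  where D(n) = (r+n)(r+n-1) + (5/6)(r+n) + (-1/6).
  a_n = [1 a_{n-1} + 1 a_{n-2}] / D(n).
Since the indicial polynomial factors as (r - r_1)(r - r_2), D(n) = (r_1 + n - r_1)(r_1 + n - r_2) = n(n + 5/6).
Evaluating step by step (a_0 = 1):
  n = 1: D(1) = 1(1 + 5/6) = 11/6; numerator = 1(1) = 1; a_1 = (1)/(11/6) = 6/11
  n = 2: D(2) = 2(2 + 5/6) = 17/3; numerator = 1(6/11) + 1(1) = 17/11; a_2 = (17/11)/(17/3) = 3/11
  n = 3: D(3) = 3(3 + 5/6) = 23/2; numerator = 1(3/11) + 1(6/11) = 9/11; a_3 = (9/11)/(23/2) = 18/253

r = 1/2; a_0 = 1; a_1 = 6/11; a_2 = 3/11; a_3 = 18/253


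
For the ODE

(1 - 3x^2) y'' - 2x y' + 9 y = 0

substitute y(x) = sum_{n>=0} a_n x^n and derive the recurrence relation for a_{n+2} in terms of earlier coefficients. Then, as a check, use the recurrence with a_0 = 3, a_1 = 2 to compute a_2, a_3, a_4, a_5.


Substitute y = sum_n a_n x^n.
(1 - 3 x^2) y'' contributes (n+2)(n+1) a_{n+2} - 3 n(n-1) a_n at x^n.
-2 x y'(x) contributes -2 n a_n at x^n.
9 y(x) contributes 9 a_n at x^n.
Matching x^n: (n+2)(n+1) a_{n+2} + (-3 n(n-1) - 2 n + 9) a_n = 0.
Thus a_{n+2} = (3 n(n-1) + 2 n - 9) / ((n+1)(n+2)) * a_n.

Check with a_0 = 3, a_1 = 2 (apply the recurrence for n = 0, 1, 2, 3): a_0 = 3, a_1 = 2, a_2 = -27/2, a_3 = -7/3, a_4 = -9/8, a_5 = -7/4.

a_(n+2) = (3 n(n-1) + 2 n - 9) / ((n+1)(n+2)) * a_n; check: a_0 = 3, a_1 = 2, a_2 = -27/2, a_3 = -7/3, a_4 = -9/8, a_5 = -7/4


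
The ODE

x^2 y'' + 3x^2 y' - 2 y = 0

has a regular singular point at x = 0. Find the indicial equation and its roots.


Divide by x^2 to reach normal form y'' + P_1(x) y' + P_2(x) y = 0 with P_1(x) = 3 and P_2(x) = -2/x^2.
x = 0 is a singular point because the y-coefficient -2/x^2 has a pole at x = 0.
It is a regular singular point because x P_1(x) = p(x) = 3x and x^2 P_2(x) = q(x) = -2 are polynomials, hence analytic at x = 0.
p(0) = 0,  q(0) = -2.
Indicial equation: r(r-1) + p(0) r + q(0) = 0, i.e. r^2 + (p(0) - 1) r + q(0) = 0, i.e. r^2 - 1 r - 2 = 0.
Discriminant: (-1)^2 - 4(-2) = 9, so r = (1 ± 3)/2.
Solving: r_1 = 2, r_2 = -1.

indicial: r^2 - 1 r - 2 = 0; roots r_1 = 2, r_2 = -1
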